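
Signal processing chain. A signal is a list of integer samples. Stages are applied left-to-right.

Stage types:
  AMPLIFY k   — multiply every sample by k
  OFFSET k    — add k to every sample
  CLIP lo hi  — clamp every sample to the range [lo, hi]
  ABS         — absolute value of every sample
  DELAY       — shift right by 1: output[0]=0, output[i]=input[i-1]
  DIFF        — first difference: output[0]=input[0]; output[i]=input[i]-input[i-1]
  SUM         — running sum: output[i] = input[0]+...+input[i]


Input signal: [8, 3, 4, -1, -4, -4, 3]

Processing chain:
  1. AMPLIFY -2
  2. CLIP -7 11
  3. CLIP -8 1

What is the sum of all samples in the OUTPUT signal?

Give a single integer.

Input: [8, 3, 4, -1, -4, -4, 3]
Stage 1 (AMPLIFY -2): 8*-2=-16, 3*-2=-6, 4*-2=-8, -1*-2=2, -4*-2=8, -4*-2=8, 3*-2=-6 -> [-16, -6, -8, 2, 8, 8, -6]
Stage 2 (CLIP -7 11): clip(-16,-7,11)=-7, clip(-6,-7,11)=-6, clip(-8,-7,11)=-7, clip(2,-7,11)=2, clip(8,-7,11)=8, clip(8,-7,11)=8, clip(-6,-7,11)=-6 -> [-7, -6, -7, 2, 8, 8, -6]
Stage 3 (CLIP -8 1): clip(-7,-8,1)=-7, clip(-6,-8,1)=-6, clip(-7,-8,1)=-7, clip(2,-8,1)=1, clip(8,-8,1)=1, clip(8,-8,1)=1, clip(-6,-8,1)=-6 -> [-7, -6, -7, 1, 1, 1, -6]
Output sum: -23

Answer: -23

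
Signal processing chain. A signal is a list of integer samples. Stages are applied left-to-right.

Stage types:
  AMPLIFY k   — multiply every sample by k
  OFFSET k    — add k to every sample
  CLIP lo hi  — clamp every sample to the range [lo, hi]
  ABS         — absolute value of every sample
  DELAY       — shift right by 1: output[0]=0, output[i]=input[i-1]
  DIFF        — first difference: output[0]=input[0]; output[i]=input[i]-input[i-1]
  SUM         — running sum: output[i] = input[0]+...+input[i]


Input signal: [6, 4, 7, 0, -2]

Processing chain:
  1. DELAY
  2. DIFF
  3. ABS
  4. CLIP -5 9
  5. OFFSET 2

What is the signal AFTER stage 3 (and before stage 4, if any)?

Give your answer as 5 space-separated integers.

Answer: 0 6 2 3 7

Derivation:
Input: [6, 4, 7, 0, -2]
Stage 1 (DELAY): [0, 6, 4, 7, 0] = [0, 6, 4, 7, 0] -> [0, 6, 4, 7, 0]
Stage 2 (DIFF): s[0]=0, 6-0=6, 4-6=-2, 7-4=3, 0-7=-7 -> [0, 6, -2, 3, -7]
Stage 3 (ABS): |0|=0, |6|=6, |-2|=2, |3|=3, |-7|=7 -> [0, 6, 2, 3, 7]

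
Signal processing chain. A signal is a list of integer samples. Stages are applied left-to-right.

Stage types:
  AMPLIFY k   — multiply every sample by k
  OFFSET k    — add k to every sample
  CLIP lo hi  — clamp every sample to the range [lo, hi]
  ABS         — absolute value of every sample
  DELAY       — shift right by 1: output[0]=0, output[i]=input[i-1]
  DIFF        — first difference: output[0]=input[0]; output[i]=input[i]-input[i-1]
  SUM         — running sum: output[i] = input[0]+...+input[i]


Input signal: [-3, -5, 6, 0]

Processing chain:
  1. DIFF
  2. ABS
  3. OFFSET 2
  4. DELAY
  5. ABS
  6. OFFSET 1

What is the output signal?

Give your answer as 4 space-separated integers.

Answer: 1 6 5 14

Derivation:
Input: [-3, -5, 6, 0]
Stage 1 (DIFF): s[0]=-3, -5--3=-2, 6--5=11, 0-6=-6 -> [-3, -2, 11, -6]
Stage 2 (ABS): |-3|=3, |-2|=2, |11|=11, |-6|=6 -> [3, 2, 11, 6]
Stage 3 (OFFSET 2): 3+2=5, 2+2=4, 11+2=13, 6+2=8 -> [5, 4, 13, 8]
Stage 4 (DELAY): [0, 5, 4, 13] = [0, 5, 4, 13] -> [0, 5, 4, 13]
Stage 5 (ABS): |0|=0, |5|=5, |4|=4, |13|=13 -> [0, 5, 4, 13]
Stage 6 (OFFSET 1): 0+1=1, 5+1=6, 4+1=5, 13+1=14 -> [1, 6, 5, 14]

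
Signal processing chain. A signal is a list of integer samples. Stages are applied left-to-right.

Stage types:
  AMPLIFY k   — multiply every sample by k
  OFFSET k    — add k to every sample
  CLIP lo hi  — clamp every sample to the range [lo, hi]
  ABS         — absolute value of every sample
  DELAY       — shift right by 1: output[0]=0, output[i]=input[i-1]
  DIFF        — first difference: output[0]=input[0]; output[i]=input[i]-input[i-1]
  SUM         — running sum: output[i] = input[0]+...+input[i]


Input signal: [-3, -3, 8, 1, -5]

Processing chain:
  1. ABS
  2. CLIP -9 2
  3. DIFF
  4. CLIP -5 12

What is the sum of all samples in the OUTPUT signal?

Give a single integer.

Answer: 2

Derivation:
Input: [-3, -3, 8, 1, -5]
Stage 1 (ABS): |-3|=3, |-3|=3, |8|=8, |1|=1, |-5|=5 -> [3, 3, 8, 1, 5]
Stage 2 (CLIP -9 2): clip(3,-9,2)=2, clip(3,-9,2)=2, clip(8,-9,2)=2, clip(1,-9,2)=1, clip(5,-9,2)=2 -> [2, 2, 2, 1, 2]
Stage 3 (DIFF): s[0]=2, 2-2=0, 2-2=0, 1-2=-1, 2-1=1 -> [2, 0, 0, -1, 1]
Stage 4 (CLIP -5 12): clip(2,-5,12)=2, clip(0,-5,12)=0, clip(0,-5,12)=0, clip(-1,-5,12)=-1, clip(1,-5,12)=1 -> [2, 0, 0, -1, 1]
Output sum: 2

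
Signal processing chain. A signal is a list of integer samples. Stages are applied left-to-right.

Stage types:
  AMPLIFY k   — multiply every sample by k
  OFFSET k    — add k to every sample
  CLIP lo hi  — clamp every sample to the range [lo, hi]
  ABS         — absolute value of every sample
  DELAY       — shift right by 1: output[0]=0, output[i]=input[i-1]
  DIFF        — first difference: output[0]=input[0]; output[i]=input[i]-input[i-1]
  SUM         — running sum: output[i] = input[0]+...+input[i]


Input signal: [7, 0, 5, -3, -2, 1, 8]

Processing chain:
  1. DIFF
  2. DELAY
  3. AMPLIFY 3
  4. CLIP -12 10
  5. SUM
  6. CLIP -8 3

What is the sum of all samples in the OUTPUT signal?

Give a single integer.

Answer: 2

Derivation:
Input: [7, 0, 5, -3, -2, 1, 8]
Stage 1 (DIFF): s[0]=7, 0-7=-7, 5-0=5, -3-5=-8, -2--3=1, 1--2=3, 8-1=7 -> [7, -7, 5, -8, 1, 3, 7]
Stage 2 (DELAY): [0, 7, -7, 5, -8, 1, 3] = [0, 7, -7, 5, -8, 1, 3] -> [0, 7, -7, 5, -8, 1, 3]
Stage 3 (AMPLIFY 3): 0*3=0, 7*3=21, -7*3=-21, 5*3=15, -8*3=-24, 1*3=3, 3*3=9 -> [0, 21, -21, 15, -24, 3, 9]
Stage 4 (CLIP -12 10): clip(0,-12,10)=0, clip(21,-12,10)=10, clip(-21,-12,10)=-12, clip(15,-12,10)=10, clip(-24,-12,10)=-12, clip(3,-12,10)=3, clip(9,-12,10)=9 -> [0, 10, -12, 10, -12, 3, 9]
Stage 5 (SUM): sum[0..0]=0, sum[0..1]=10, sum[0..2]=-2, sum[0..3]=8, sum[0..4]=-4, sum[0..5]=-1, sum[0..6]=8 -> [0, 10, -2, 8, -4, -1, 8]
Stage 6 (CLIP -8 3): clip(0,-8,3)=0, clip(10,-8,3)=3, clip(-2,-8,3)=-2, clip(8,-8,3)=3, clip(-4,-8,3)=-4, clip(-1,-8,3)=-1, clip(8,-8,3)=3 -> [0, 3, -2, 3, -4, -1, 3]
Output sum: 2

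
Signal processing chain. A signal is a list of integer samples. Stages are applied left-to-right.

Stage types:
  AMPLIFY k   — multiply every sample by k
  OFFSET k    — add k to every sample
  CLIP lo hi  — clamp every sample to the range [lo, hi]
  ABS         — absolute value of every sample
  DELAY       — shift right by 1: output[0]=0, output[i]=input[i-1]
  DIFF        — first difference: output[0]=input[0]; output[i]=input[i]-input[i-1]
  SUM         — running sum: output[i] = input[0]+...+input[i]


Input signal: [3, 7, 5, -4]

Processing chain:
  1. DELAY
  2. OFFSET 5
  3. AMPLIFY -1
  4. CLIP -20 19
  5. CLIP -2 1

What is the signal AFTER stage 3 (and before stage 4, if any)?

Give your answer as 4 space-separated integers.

Answer: -5 -8 -12 -10

Derivation:
Input: [3, 7, 5, -4]
Stage 1 (DELAY): [0, 3, 7, 5] = [0, 3, 7, 5] -> [0, 3, 7, 5]
Stage 2 (OFFSET 5): 0+5=5, 3+5=8, 7+5=12, 5+5=10 -> [5, 8, 12, 10]
Stage 3 (AMPLIFY -1): 5*-1=-5, 8*-1=-8, 12*-1=-12, 10*-1=-10 -> [-5, -8, -12, -10]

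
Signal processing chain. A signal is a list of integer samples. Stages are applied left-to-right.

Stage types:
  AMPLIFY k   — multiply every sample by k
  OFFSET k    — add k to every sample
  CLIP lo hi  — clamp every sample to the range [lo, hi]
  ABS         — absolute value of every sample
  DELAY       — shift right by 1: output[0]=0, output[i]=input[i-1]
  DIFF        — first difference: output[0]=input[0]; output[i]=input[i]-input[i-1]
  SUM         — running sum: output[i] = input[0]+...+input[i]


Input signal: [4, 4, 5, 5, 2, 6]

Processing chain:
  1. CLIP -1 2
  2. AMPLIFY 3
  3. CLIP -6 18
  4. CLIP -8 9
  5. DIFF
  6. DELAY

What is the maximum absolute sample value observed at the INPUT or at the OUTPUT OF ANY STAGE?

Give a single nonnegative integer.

Answer: 6

Derivation:
Input: [4, 4, 5, 5, 2, 6] (max |s|=6)
Stage 1 (CLIP -1 2): clip(4,-1,2)=2, clip(4,-1,2)=2, clip(5,-1,2)=2, clip(5,-1,2)=2, clip(2,-1,2)=2, clip(6,-1,2)=2 -> [2, 2, 2, 2, 2, 2] (max |s|=2)
Stage 2 (AMPLIFY 3): 2*3=6, 2*3=6, 2*3=6, 2*3=6, 2*3=6, 2*3=6 -> [6, 6, 6, 6, 6, 6] (max |s|=6)
Stage 3 (CLIP -6 18): clip(6,-6,18)=6, clip(6,-6,18)=6, clip(6,-6,18)=6, clip(6,-6,18)=6, clip(6,-6,18)=6, clip(6,-6,18)=6 -> [6, 6, 6, 6, 6, 6] (max |s|=6)
Stage 4 (CLIP -8 9): clip(6,-8,9)=6, clip(6,-8,9)=6, clip(6,-8,9)=6, clip(6,-8,9)=6, clip(6,-8,9)=6, clip(6,-8,9)=6 -> [6, 6, 6, 6, 6, 6] (max |s|=6)
Stage 5 (DIFF): s[0]=6, 6-6=0, 6-6=0, 6-6=0, 6-6=0, 6-6=0 -> [6, 0, 0, 0, 0, 0] (max |s|=6)
Stage 6 (DELAY): [0, 6, 0, 0, 0, 0] = [0, 6, 0, 0, 0, 0] -> [0, 6, 0, 0, 0, 0] (max |s|=6)
Overall max amplitude: 6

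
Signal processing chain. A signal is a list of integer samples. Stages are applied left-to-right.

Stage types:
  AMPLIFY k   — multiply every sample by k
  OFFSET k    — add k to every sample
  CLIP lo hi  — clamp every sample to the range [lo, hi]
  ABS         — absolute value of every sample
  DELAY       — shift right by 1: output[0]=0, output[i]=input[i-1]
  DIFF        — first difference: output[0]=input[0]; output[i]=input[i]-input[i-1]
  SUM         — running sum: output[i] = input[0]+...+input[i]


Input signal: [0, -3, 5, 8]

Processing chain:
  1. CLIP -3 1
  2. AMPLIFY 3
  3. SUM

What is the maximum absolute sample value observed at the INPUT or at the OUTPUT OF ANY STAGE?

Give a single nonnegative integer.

Input: [0, -3, 5, 8] (max |s|=8)
Stage 1 (CLIP -3 1): clip(0,-3,1)=0, clip(-3,-3,1)=-3, clip(5,-3,1)=1, clip(8,-3,1)=1 -> [0, -3, 1, 1] (max |s|=3)
Stage 2 (AMPLIFY 3): 0*3=0, -3*3=-9, 1*3=3, 1*3=3 -> [0, -9, 3, 3] (max |s|=9)
Stage 3 (SUM): sum[0..0]=0, sum[0..1]=-9, sum[0..2]=-6, sum[0..3]=-3 -> [0, -9, -6, -3] (max |s|=9)
Overall max amplitude: 9

Answer: 9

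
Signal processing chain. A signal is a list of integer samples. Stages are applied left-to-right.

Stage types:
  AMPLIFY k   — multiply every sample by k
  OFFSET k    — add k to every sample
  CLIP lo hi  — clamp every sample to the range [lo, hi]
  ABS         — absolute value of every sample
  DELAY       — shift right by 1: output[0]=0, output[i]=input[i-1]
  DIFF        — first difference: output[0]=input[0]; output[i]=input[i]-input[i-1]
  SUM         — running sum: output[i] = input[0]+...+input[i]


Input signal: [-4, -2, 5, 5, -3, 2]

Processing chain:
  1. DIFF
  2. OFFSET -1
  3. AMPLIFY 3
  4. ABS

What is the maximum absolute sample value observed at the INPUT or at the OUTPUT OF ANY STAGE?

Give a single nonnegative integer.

Input: [-4, -2, 5, 5, -3, 2] (max |s|=5)
Stage 1 (DIFF): s[0]=-4, -2--4=2, 5--2=7, 5-5=0, -3-5=-8, 2--3=5 -> [-4, 2, 7, 0, -8, 5] (max |s|=8)
Stage 2 (OFFSET -1): -4+-1=-5, 2+-1=1, 7+-1=6, 0+-1=-1, -8+-1=-9, 5+-1=4 -> [-5, 1, 6, -1, -9, 4] (max |s|=9)
Stage 3 (AMPLIFY 3): -5*3=-15, 1*3=3, 6*3=18, -1*3=-3, -9*3=-27, 4*3=12 -> [-15, 3, 18, -3, -27, 12] (max |s|=27)
Stage 4 (ABS): |-15|=15, |3|=3, |18|=18, |-3|=3, |-27|=27, |12|=12 -> [15, 3, 18, 3, 27, 12] (max |s|=27)
Overall max amplitude: 27

Answer: 27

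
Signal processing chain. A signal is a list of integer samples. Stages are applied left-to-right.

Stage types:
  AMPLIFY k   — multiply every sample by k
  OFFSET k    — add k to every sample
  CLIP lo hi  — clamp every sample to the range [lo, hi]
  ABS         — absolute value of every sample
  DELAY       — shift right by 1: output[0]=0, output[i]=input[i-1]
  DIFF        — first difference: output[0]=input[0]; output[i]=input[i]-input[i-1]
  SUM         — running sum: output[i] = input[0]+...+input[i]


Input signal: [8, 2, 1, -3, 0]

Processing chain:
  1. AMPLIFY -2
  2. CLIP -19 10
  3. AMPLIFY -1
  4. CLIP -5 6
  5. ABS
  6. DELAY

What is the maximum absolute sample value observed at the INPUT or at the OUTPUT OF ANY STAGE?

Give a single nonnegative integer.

Answer: 16

Derivation:
Input: [8, 2, 1, -3, 0] (max |s|=8)
Stage 1 (AMPLIFY -2): 8*-2=-16, 2*-2=-4, 1*-2=-2, -3*-2=6, 0*-2=0 -> [-16, -4, -2, 6, 0] (max |s|=16)
Stage 2 (CLIP -19 10): clip(-16,-19,10)=-16, clip(-4,-19,10)=-4, clip(-2,-19,10)=-2, clip(6,-19,10)=6, clip(0,-19,10)=0 -> [-16, -4, -2, 6, 0] (max |s|=16)
Stage 3 (AMPLIFY -1): -16*-1=16, -4*-1=4, -2*-1=2, 6*-1=-6, 0*-1=0 -> [16, 4, 2, -6, 0] (max |s|=16)
Stage 4 (CLIP -5 6): clip(16,-5,6)=6, clip(4,-5,6)=4, clip(2,-5,6)=2, clip(-6,-5,6)=-5, clip(0,-5,6)=0 -> [6, 4, 2, -5, 0] (max |s|=6)
Stage 5 (ABS): |6|=6, |4|=4, |2|=2, |-5|=5, |0|=0 -> [6, 4, 2, 5, 0] (max |s|=6)
Stage 6 (DELAY): [0, 6, 4, 2, 5] = [0, 6, 4, 2, 5] -> [0, 6, 4, 2, 5] (max |s|=6)
Overall max amplitude: 16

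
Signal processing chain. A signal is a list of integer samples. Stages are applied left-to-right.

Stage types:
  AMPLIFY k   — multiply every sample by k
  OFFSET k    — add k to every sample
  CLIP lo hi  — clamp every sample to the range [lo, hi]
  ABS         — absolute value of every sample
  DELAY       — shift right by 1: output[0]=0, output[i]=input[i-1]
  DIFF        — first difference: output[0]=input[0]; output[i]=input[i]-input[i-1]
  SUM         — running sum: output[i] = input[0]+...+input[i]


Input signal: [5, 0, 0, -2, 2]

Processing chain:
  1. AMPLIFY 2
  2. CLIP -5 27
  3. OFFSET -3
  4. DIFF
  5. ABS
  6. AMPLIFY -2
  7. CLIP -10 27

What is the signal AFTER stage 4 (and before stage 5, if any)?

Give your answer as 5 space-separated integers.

Answer: 7 -10 0 -4 8

Derivation:
Input: [5, 0, 0, -2, 2]
Stage 1 (AMPLIFY 2): 5*2=10, 0*2=0, 0*2=0, -2*2=-4, 2*2=4 -> [10, 0, 0, -4, 4]
Stage 2 (CLIP -5 27): clip(10,-5,27)=10, clip(0,-5,27)=0, clip(0,-5,27)=0, clip(-4,-5,27)=-4, clip(4,-5,27)=4 -> [10, 0, 0, -4, 4]
Stage 3 (OFFSET -3): 10+-3=7, 0+-3=-3, 0+-3=-3, -4+-3=-7, 4+-3=1 -> [7, -3, -3, -7, 1]
Stage 4 (DIFF): s[0]=7, -3-7=-10, -3--3=0, -7--3=-4, 1--7=8 -> [7, -10, 0, -4, 8]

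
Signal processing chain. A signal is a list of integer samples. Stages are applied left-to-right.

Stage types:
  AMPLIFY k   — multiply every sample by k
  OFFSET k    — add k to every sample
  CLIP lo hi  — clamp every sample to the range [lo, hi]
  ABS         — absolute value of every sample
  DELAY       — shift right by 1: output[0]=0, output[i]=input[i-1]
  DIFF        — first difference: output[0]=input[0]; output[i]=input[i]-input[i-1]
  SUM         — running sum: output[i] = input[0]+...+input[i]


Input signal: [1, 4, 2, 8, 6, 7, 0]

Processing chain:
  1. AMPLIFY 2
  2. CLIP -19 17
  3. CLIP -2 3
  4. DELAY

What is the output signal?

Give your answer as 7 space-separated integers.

Input: [1, 4, 2, 8, 6, 7, 0]
Stage 1 (AMPLIFY 2): 1*2=2, 4*2=8, 2*2=4, 8*2=16, 6*2=12, 7*2=14, 0*2=0 -> [2, 8, 4, 16, 12, 14, 0]
Stage 2 (CLIP -19 17): clip(2,-19,17)=2, clip(8,-19,17)=8, clip(4,-19,17)=4, clip(16,-19,17)=16, clip(12,-19,17)=12, clip(14,-19,17)=14, clip(0,-19,17)=0 -> [2, 8, 4, 16, 12, 14, 0]
Stage 3 (CLIP -2 3): clip(2,-2,3)=2, clip(8,-2,3)=3, clip(4,-2,3)=3, clip(16,-2,3)=3, clip(12,-2,3)=3, clip(14,-2,3)=3, clip(0,-2,3)=0 -> [2, 3, 3, 3, 3, 3, 0]
Stage 4 (DELAY): [0, 2, 3, 3, 3, 3, 3] = [0, 2, 3, 3, 3, 3, 3] -> [0, 2, 3, 3, 3, 3, 3]

Answer: 0 2 3 3 3 3 3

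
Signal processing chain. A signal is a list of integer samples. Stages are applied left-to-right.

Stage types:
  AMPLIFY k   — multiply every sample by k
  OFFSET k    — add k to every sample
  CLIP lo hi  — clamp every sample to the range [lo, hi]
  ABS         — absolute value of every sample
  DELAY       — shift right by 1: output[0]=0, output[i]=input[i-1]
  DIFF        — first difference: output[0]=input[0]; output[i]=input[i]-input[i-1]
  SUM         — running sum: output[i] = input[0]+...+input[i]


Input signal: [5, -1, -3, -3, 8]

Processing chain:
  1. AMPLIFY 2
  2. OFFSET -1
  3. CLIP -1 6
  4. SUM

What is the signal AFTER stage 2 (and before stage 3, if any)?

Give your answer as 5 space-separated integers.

Answer: 9 -3 -7 -7 15

Derivation:
Input: [5, -1, -3, -3, 8]
Stage 1 (AMPLIFY 2): 5*2=10, -1*2=-2, -3*2=-6, -3*2=-6, 8*2=16 -> [10, -2, -6, -6, 16]
Stage 2 (OFFSET -1): 10+-1=9, -2+-1=-3, -6+-1=-7, -6+-1=-7, 16+-1=15 -> [9, -3, -7, -7, 15]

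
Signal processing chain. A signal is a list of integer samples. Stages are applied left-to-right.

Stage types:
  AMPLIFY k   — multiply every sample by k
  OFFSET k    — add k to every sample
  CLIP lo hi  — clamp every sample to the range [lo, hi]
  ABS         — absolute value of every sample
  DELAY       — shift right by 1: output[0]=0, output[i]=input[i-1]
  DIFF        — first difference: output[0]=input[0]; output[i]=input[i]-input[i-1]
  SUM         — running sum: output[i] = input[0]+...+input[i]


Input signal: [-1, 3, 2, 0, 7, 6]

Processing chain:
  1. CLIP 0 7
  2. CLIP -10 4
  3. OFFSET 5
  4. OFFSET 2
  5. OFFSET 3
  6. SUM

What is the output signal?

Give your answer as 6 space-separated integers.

Answer: 10 23 35 45 59 73

Derivation:
Input: [-1, 3, 2, 0, 7, 6]
Stage 1 (CLIP 0 7): clip(-1,0,7)=0, clip(3,0,7)=3, clip(2,0,7)=2, clip(0,0,7)=0, clip(7,0,7)=7, clip(6,0,7)=6 -> [0, 3, 2, 0, 7, 6]
Stage 2 (CLIP -10 4): clip(0,-10,4)=0, clip(3,-10,4)=3, clip(2,-10,4)=2, clip(0,-10,4)=0, clip(7,-10,4)=4, clip(6,-10,4)=4 -> [0, 3, 2, 0, 4, 4]
Stage 3 (OFFSET 5): 0+5=5, 3+5=8, 2+5=7, 0+5=5, 4+5=9, 4+5=9 -> [5, 8, 7, 5, 9, 9]
Stage 4 (OFFSET 2): 5+2=7, 8+2=10, 7+2=9, 5+2=7, 9+2=11, 9+2=11 -> [7, 10, 9, 7, 11, 11]
Stage 5 (OFFSET 3): 7+3=10, 10+3=13, 9+3=12, 7+3=10, 11+3=14, 11+3=14 -> [10, 13, 12, 10, 14, 14]
Stage 6 (SUM): sum[0..0]=10, sum[0..1]=23, sum[0..2]=35, sum[0..3]=45, sum[0..4]=59, sum[0..5]=73 -> [10, 23, 35, 45, 59, 73]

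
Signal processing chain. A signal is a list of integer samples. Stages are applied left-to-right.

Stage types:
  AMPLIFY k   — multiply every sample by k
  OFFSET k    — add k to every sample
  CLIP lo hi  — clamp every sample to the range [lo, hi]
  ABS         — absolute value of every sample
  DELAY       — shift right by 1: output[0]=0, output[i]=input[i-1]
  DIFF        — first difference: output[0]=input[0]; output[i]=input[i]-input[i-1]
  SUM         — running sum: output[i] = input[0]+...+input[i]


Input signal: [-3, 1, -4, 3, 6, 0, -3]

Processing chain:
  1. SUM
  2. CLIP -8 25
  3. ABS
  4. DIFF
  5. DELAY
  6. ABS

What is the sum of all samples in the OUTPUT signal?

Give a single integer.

Answer: 11

Derivation:
Input: [-3, 1, -4, 3, 6, 0, -3]
Stage 1 (SUM): sum[0..0]=-3, sum[0..1]=-2, sum[0..2]=-6, sum[0..3]=-3, sum[0..4]=3, sum[0..5]=3, sum[0..6]=0 -> [-3, -2, -6, -3, 3, 3, 0]
Stage 2 (CLIP -8 25): clip(-3,-8,25)=-3, clip(-2,-8,25)=-2, clip(-6,-8,25)=-6, clip(-3,-8,25)=-3, clip(3,-8,25)=3, clip(3,-8,25)=3, clip(0,-8,25)=0 -> [-3, -2, -6, -3, 3, 3, 0]
Stage 3 (ABS): |-3|=3, |-2|=2, |-6|=6, |-3|=3, |3|=3, |3|=3, |0|=0 -> [3, 2, 6, 3, 3, 3, 0]
Stage 4 (DIFF): s[0]=3, 2-3=-1, 6-2=4, 3-6=-3, 3-3=0, 3-3=0, 0-3=-3 -> [3, -1, 4, -3, 0, 0, -3]
Stage 5 (DELAY): [0, 3, -1, 4, -3, 0, 0] = [0, 3, -1, 4, -3, 0, 0] -> [0, 3, -1, 4, -3, 0, 0]
Stage 6 (ABS): |0|=0, |3|=3, |-1|=1, |4|=4, |-3|=3, |0|=0, |0|=0 -> [0, 3, 1, 4, 3, 0, 0]
Output sum: 11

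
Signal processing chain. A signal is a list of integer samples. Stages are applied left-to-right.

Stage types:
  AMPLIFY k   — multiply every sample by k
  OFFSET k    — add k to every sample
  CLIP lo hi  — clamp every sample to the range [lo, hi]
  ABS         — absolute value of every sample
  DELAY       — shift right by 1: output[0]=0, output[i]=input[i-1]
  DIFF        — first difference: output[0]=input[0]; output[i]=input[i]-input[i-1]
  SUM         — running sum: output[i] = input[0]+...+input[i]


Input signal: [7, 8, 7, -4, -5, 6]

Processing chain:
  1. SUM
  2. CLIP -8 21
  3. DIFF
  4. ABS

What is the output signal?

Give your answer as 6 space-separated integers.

Input: [7, 8, 7, -4, -5, 6]
Stage 1 (SUM): sum[0..0]=7, sum[0..1]=15, sum[0..2]=22, sum[0..3]=18, sum[0..4]=13, sum[0..5]=19 -> [7, 15, 22, 18, 13, 19]
Stage 2 (CLIP -8 21): clip(7,-8,21)=7, clip(15,-8,21)=15, clip(22,-8,21)=21, clip(18,-8,21)=18, clip(13,-8,21)=13, clip(19,-8,21)=19 -> [7, 15, 21, 18, 13, 19]
Stage 3 (DIFF): s[0]=7, 15-7=8, 21-15=6, 18-21=-3, 13-18=-5, 19-13=6 -> [7, 8, 6, -3, -5, 6]
Stage 4 (ABS): |7|=7, |8|=8, |6|=6, |-3|=3, |-5|=5, |6|=6 -> [7, 8, 6, 3, 5, 6]

Answer: 7 8 6 3 5 6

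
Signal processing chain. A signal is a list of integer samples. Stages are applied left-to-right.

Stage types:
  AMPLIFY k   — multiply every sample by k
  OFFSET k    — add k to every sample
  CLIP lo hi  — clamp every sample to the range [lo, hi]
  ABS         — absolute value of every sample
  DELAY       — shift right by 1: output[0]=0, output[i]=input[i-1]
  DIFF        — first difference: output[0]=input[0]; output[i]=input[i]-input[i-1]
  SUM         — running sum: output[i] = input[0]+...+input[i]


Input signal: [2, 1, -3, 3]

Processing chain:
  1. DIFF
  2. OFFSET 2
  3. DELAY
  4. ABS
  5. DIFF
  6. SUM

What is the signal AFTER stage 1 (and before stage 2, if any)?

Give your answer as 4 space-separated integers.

Input: [2, 1, -3, 3]
Stage 1 (DIFF): s[0]=2, 1-2=-1, -3-1=-4, 3--3=6 -> [2, -1, -4, 6]

Answer: 2 -1 -4 6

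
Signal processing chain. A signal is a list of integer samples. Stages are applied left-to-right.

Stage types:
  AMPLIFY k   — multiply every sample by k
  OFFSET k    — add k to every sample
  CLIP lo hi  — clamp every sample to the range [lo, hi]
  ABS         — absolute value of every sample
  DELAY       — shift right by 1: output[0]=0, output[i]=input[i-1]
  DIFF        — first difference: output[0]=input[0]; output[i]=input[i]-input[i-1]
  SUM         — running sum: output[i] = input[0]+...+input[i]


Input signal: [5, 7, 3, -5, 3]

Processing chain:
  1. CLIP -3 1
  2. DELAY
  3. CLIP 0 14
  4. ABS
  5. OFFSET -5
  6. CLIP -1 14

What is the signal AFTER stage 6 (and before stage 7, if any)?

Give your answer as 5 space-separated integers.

Answer: -1 -1 -1 -1 -1

Derivation:
Input: [5, 7, 3, -5, 3]
Stage 1 (CLIP -3 1): clip(5,-3,1)=1, clip(7,-3,1)=1, clip(3,-3,1)=1, clip(-5,-3,1)=-3, clip(3,-3,1)=1 -> [1, 1, 1, -3, 1]
Stage 2 (DELAY): [0, 1, 1, 1, -3] = [0, 1, 1, 1, -3] -> [0, 1, 1, 1, -3]
Stage 3 (CLIP 0 14): clip(0,0,14)=0, clip(1,0,14)=1, clip(1,0,14)=1, clip(1,0,14)=1, clip(-3,0,14)=0 -> [0, 1, 1, 1, 0]
Stage 4 (ABS): |0|=0, |1|=1, |1|=1, |1|=1, |0|=0 -> [0, 1, 1, 1, 0]
Stage 5 (OFFSET -5): 0+-5=-5, 1+-5=-4, 1+-5=-4, 1+-5=-4, 0+-5=-5 -> [-5, -4, -4, -4, -5]
Stage 6 (CLIP -1 14): clip(-5,-1,14)=-1, clip(-4,-1,14)=-1, clip(-4,-1,14)=-1, clip(-4,-1,14)=-1, clip(-5,-1,14)=-1 -> [-1, -1, -1, -1, -1]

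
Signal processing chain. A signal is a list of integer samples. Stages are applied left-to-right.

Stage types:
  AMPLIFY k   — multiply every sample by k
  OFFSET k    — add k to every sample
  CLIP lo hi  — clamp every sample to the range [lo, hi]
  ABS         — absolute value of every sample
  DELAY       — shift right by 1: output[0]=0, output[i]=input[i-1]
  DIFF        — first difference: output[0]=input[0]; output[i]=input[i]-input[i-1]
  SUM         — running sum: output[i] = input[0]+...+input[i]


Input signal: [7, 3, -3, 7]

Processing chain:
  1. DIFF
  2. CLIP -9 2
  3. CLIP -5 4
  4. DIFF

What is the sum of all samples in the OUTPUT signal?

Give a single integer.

Answer: 2

Derivation:
Input: [7, 3, -3, 7]
Stage 1 (DIFF): s[0]=7, 3-7=-4, -3-3=-6, 7--3=10 -> [7, -4, -6, 10]
Stage 2 (CLIP -9 2): clip(7,-9,2)=2, clip(-4,-9,2)=-4, clip(-6,-9,2)=-6, clip(10,-9,2)=2 -> [2, -4, -6, 2]
Stage 3 (CLIP -5 4): clip(2,-5,4)=2, clip(-4,-5,4)=-4, clip(-6,-5,4)=-5, clip(2,-5,4)=2 -> [2, -4, -5, 2]
Stage 4 (DIFF): s[0]=2, -4-2=-6, -5--4=-1, 2--5=7 -> [2, -6, -1, 7]
Output sum: 2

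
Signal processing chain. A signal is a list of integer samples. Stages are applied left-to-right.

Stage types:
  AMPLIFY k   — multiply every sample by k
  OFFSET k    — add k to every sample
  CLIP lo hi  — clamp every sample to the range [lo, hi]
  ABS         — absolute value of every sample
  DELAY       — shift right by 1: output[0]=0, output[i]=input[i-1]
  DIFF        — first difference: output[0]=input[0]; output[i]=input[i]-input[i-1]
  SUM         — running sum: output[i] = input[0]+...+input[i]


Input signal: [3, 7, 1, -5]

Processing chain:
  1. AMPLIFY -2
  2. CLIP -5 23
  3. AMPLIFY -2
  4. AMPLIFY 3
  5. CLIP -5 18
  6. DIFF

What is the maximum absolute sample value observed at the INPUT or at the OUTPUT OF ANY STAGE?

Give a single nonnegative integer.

Input: [3, 7, 1, -5] (max |s|=7)
Stage 1 (AMPLIFY -2): 3*-2=-6, 7*-2=-14, 1*-2=-2, -5*-2=10 -> [-6, -14, -2, 10] (max |s|=14)
Stage 2 (CLIP -5 23): clip(-6,-5,23)=-5, clip(-14,-5,23)=-5, clip(-2,-5,23)=-2, clip(10,-5,23)=10 -> [-5, -5, -2, 10] (max |s|=10)
Stage 3 (AMPLIFY -2): -5*-2=10, -5*-2=10, -2*-2=4, 10*-2=-20 -> [10, 10, 4, -20] (max |s|=20)
Stage 4 (AMPLIFY 3): 10*3=30, 10*3=30, 4*3=12, -20*3=-60 -> [30, 30, 12, -60] (max |s|=60)
Stage 5 (CLIP -5 18): clip(30,-5,18)=18, clip(30,-5,18)=18, clip(12,-5,18)=12, clip(-60,-5,18)=-5 -> [18, 18, 12, -5] (max |s|=18)
Stage 6 (DIFF): s[0]=18, 18-18=0, 12-18=-6, -5-12=-17 -> [18, 0, -6, -17] (max |s|=18)
Overall max amplitude: 60

Answer: 60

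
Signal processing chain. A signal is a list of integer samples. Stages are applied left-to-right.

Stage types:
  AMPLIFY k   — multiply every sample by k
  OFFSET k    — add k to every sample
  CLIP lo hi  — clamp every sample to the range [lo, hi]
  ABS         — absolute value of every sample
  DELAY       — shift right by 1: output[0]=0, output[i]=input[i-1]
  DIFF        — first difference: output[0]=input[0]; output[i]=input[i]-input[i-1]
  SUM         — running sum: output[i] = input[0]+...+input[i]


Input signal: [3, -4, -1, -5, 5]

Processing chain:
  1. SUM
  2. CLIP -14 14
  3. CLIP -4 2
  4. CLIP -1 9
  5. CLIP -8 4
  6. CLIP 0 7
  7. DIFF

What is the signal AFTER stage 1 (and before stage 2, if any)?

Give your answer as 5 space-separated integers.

Answer: 3 -1 -2 -7 -2

Derivation:
Input: [3, -4, -1, -5, 5]
Stage 1 (SUM): sum[0..0]=3, sum[0..1]=-1, sum[0..2]=-2, sum[0..3]=-7, sum[0..4]=-2 -> [3, -1, -2, -7, -2]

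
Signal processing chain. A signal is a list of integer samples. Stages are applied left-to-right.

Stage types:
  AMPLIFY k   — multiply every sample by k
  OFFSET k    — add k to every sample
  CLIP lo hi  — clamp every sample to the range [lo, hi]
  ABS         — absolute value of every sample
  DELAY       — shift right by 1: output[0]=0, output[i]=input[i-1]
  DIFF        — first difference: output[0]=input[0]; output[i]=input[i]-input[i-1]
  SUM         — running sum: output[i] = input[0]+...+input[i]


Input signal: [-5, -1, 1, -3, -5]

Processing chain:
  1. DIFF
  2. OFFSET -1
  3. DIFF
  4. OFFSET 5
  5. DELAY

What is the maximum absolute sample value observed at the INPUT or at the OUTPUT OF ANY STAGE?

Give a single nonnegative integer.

Answer: 14

Derivation:
Input: [-5, -1, 1, -3, -5] (max |s|=5)
Stage 1 (DIFF): s[0]=-5, -1--5=4, 1--1=2, -3-1=-4, -5--3=-2 -> [-5, 4, 2, -4, -2] (max |s|=5)
Stage 2 (OFFSET -1): -5+-1=-6, 4+-1=3, 2+-1=1, -4+-1=-5, -2+-1=-3 -> [-6, 3, 1, -5, -3] (max |s|=6)
Stage 3 (DIFF): s[0]=-6, 3--6=9, 1-3=-2, -5-1=-6, -3--5=2 -> [-6, 9, -2, -6, 2] (max |s|=9)
Stage 4 (OFFSET 5): -6+5=-1, 9+5=14, -2+5=3, -6+5=-1, 2+5=7 -> [-1, 14, 3, -1, 7] (max |s|=14)
Stage 5 (DELAY): [0, -1, 14, 3, -1] = [0, -1, 14, 3, -1] -> [0, -1, 14, 3, -1] (max |s|=14)
Overall max amplitude: 14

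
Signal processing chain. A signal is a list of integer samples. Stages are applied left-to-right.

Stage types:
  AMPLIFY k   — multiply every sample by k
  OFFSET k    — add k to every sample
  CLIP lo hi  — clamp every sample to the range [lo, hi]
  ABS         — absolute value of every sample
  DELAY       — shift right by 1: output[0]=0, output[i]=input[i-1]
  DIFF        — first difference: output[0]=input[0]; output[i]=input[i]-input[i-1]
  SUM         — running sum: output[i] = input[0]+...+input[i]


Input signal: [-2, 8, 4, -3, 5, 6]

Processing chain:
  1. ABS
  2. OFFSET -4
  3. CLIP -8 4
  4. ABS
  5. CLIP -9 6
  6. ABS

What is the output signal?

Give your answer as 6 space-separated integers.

Input: [-2, 8, 4, -3, 5, 6]
Stage 1 (ABS): |-2|=2, |8|=8, |4|=4, |-3|=3, |5|=5, |6|=6 -> [2, 8, 4, 3, 5, 6]
Stage 2 (OFFSET -4): 2+-4=-2, 8+-4=4, 4+-4=0, 3+-4=-1, 5+-4=1, 6+-4=2 -> [-2, 4, 0, -1, 1, 2]
Stage 3 (CLIP -8 4): clip(-2,-8,4)=-2, clip(4,-8,4)=4, clip(0,-8,4)=0, clip(-1,-8,4)=-1, clip(1,-8,4)=1, clip(2,-8,4)=2 -> [-2, 4, 0, -1, 1, 2]
Stage 4 (ABS): |-2|=2, |4|=4, |0|=0, |-1|=1, |1|=1, |2|=2 -> [2, 4, 0, 1, 1, 2]
Stage 5 (CLIP -9 6): clip(2,-9,6)=2, clip(4,-9,6)=4, clip(0,-9,6)=0, clip(1,-9,6)=1, clip(1,-9,6)=1, clip(2,-9,6)=2 -> [2, 4, 0, 1, 1, 2]
Stage 6 (ABS): |2|=2, |4|=4, |0|=0, |1|=1, |1|=1, |2|=2 -> [2, 4, 0, 1, 1, 2]

Answer: 2 4 0 1 1 2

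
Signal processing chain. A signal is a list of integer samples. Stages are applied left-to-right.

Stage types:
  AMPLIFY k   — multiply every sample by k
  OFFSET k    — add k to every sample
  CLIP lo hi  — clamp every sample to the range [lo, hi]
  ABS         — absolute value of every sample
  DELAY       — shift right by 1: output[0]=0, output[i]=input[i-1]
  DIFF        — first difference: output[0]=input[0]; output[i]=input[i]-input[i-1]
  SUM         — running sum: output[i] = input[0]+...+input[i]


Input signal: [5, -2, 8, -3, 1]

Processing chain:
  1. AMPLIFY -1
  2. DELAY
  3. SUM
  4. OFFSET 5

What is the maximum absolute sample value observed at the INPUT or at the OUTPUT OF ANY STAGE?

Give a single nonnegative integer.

Input: [5, -2, 8, -3, 1] (max |s|=8)
Stage 1 (AMPLIFY -1): 5*-1=-5, -2*-1=2, 8*-1=-8, -3*-1=3, 1*-1=-1 -> [-5, 2, -8, 3, -1] (max |s|=8)
Stage 2 (DELAY): [0, -5, 2, -8, 3] = [0, -5, 2, -8, 3] -> [0, -5, 2, -8, 3] (max |s|=8)
Stage 3 (SUM): sum[0..0]=0, sum[0..1]=-5, sum[0..2]=-3, sum[0..3]=-11, sum[0..4]=-8 -> [0, -5, -3, -11, -8] (max |s|=11)
Stage 4 (OFFSET 5): 0+5=5, -5+5=0, -3+5=2, -11+5=-6, -8+5=-3 -> [5, 0, 2, -6, -3] (max |s|=6)
Overall max amplitude: 11

Answer: 11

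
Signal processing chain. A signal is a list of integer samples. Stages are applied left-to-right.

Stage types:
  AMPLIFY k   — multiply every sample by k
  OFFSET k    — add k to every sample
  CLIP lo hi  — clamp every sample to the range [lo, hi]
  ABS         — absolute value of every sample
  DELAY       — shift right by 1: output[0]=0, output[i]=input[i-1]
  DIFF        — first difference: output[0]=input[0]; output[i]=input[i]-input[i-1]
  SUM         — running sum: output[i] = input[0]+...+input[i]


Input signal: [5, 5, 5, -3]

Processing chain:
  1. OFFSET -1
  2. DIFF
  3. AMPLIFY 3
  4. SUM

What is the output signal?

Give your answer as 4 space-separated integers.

Input: [5, 5, 5, -3]
Stage 1 (OFFSET -1): 5+-1=4, 5+-1=4, 5+-1=4, -3+-1=-4 -> [4, 4, 4, -4]
Stage 2 (DIFF): s[0]=4, 4-4=0, 4-4=0, -4-4=-8 -> [4, 0, 0, -8]
Stage 3 (AMPLIFY 3): 4*3=12, 0*3=0, 0*3=0, -8*3=-24 -> [12, 0, 0, -24]
Stage 4 (SUM): sum[0..0]=12, sum[0..1]=12, sum[0..2]=12, sum[0..3]=-12 -> [12, 12, 12, -12]

Answer: 12 12 12 -12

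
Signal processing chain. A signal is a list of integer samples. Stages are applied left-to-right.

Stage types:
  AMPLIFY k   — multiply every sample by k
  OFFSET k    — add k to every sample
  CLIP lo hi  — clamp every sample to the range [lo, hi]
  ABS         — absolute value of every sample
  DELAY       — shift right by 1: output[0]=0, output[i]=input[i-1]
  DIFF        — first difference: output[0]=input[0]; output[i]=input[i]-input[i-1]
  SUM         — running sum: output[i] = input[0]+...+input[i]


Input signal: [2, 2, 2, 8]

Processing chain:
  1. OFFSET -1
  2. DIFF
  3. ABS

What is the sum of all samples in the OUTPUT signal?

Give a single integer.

Input: [2, 2, 2, 8]
Stage 1 (OFFSET -1): 2+-1=1, 2+-1=1, 2+-1=1, 8+-1=7 -> [1, 1, 1, 7]
Stage 2 (DIFF): s[0]=1, 1-1=0, 1-1=0, 7-1=6 -> [1, 0, 0, 6]
Stage 3 (ABS): |1|=1, |0|=0, |0|=0, |6|=6 -> [1, 0, 0, 6]
Output sum: 7

Answer: 7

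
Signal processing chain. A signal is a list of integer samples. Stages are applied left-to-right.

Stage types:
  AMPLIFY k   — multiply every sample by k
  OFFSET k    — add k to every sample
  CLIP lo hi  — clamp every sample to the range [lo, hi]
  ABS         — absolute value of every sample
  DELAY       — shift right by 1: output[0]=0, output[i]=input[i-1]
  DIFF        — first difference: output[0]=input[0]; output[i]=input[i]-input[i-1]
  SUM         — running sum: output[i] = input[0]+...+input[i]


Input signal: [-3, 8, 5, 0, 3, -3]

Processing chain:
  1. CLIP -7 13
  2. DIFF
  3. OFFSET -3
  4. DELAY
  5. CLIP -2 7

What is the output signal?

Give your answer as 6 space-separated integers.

Input: [-3, 8, 5, 0, 3, -3]
Stage 1 (CLIP -7 13): clip(-3,-7,13)=-3, clip(8,-7,13)=8, clip(5,-7,13)=5, clip(0,-7,13)=0, clip(3,-7,13)=3, clip(-3,-7,13)=-3 -> [-3, 8, 5, 0, 3, -3]
Stage 2 (DIFF): s[0]=-3, 8--3=11, 5-8=-3, 0-5=-5, 3-0=3, -3-3=-6 -> [-3, 11, -3, -5, 3, -6]
Stage 3 (OFFSET -3): -3+-3=-6, 11+-3=8, -3+-3=-6, -5+-3=-8, 3+-3=0, -6+-3=-9 -> [-6, 8, -6, -8, 0, -9]
Stage 4 (DELAY): [0, -6, 8, -6, -8, 0] = [0, -6, 8, -6, -8, 0] -> [0, -6, 8, -6, -8, 0]
Stage 5 (CLIP -2 7): clip(0,-2,7)=0, clip(-6,-2,7)=-2, clip(8,-2,7)=7, clip(-6,-2,7)=-2, clip(-8,-2,7)=-2, clip(0,-2,7)=0 -> [0, -2, 7, -2, -2, 0]

Answer: 0 -2 7 -2 -2 0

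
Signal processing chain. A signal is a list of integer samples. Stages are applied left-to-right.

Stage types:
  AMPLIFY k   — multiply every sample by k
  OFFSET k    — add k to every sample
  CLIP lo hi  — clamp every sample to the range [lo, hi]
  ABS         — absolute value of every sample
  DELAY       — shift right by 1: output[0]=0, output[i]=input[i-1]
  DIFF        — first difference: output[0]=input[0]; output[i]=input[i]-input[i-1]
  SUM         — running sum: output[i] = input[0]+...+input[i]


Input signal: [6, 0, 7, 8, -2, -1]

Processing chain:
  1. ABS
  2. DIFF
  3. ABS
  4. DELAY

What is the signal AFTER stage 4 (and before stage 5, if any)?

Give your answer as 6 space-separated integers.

Answer: 0 6 6 7 1 6

Derivation:
Input: [6, 0, 7, 8, -2, -1]
Stage 1 (ABS): |6|=6, |0|=0, |7|=7, |8|=8, |-2|=2, |-1|=1 -> [6, 0, 7, 8, 2, 1]
Stage 2 (DIFF): s[0]=6, 0-6=-6, 7-0=7, 8-7=1, 2-8=-6, 1-2=-1 -> [6, -6, 7, 1, -6, -1]
Stage 3 (ABS): |6|=6, |-6|=6, |7|=7, |1|=1, |-6|=6, |-1|=1 -> [6, 6, 7, 1, 6, 1]
Stage 4 (DELAY): [0, 6, 6, 7, 1, 6] = [0, 6, 6, 7, 1, 6] -> [0, 6, 6, 7, 1, 6]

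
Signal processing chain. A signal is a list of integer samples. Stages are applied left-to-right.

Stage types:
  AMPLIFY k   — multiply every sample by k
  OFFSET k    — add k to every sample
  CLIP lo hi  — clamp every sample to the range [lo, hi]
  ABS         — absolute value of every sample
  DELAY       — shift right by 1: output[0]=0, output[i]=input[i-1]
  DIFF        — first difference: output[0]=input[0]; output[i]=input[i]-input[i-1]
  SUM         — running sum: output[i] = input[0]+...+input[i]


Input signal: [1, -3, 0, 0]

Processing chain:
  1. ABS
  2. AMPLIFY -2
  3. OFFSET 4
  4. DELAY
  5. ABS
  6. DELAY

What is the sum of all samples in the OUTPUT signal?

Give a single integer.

Answer: 4

Derivation:
Input: [1, -3, 0, 0]
Stage 1 (ABS): |1|=1, |-3|=3, |0|=0, |0|=0 -> [1, 3, 0, 0]
Stage 2 (AMPLIFY -2): 1*-2=-2, 3*-2=-6, 0*-2=0, 0*-2=0 -> [-2, -6, 0, 0]
Stage 3 (OFFSET 4): -2+4=2, -6+4=-2, 0+4=4, 0+4=4 -> [2, -2, 4, 4]
Stage 4 (DELAY): [0, 2, -2, 4] = [0, 2, -2, 4] -> [0, 2, -2, 4]
Stage 5 (ABS): |0|=0, |2|=2, |-2|=2, |4|=4 -> [0, 2, 2, 4]
Stage 6 (DELAY): [0, 0, 2, 2] = [0, 0, 2, 2] -> [0, 0, 2, 2]
Output sum: 4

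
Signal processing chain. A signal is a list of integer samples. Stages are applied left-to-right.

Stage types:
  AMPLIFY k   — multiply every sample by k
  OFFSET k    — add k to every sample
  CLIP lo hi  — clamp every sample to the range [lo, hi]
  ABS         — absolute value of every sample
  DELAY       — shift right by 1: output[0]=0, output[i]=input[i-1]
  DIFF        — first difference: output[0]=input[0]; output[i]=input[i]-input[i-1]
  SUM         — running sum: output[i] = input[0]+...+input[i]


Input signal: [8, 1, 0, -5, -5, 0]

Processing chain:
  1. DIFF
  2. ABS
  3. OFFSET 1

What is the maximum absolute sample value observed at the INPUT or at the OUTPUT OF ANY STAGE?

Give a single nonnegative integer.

Answer: 9

Derivation:
Input: [8, 1, 0, -5, -5, 0] (max |s|=8)
Stage 1 (DIFF): s[0]=8, 1-8=-7, 0-1=-1, -5-0=-5, -5--5=0, 0--5=5 -> [8, -7, -1, -5, 0, 5] (max |s|=8)
Stage 2 (ABS): |8|=8, |-7|=7, |-1|=1, |-5|=5, |0|=0, |5|=5 -> [8, 7, 1, 5, 0, 5] (max |s|=8)
Stage 3 (OFFSET 1): 8+1=9, 7+1=8, 1+1=2, 5+1=6, 0+1=1, 5+1=6 -> [9, 8, 2, 6, 1, 6] (max |s|=9)
Overall max amplitude: 9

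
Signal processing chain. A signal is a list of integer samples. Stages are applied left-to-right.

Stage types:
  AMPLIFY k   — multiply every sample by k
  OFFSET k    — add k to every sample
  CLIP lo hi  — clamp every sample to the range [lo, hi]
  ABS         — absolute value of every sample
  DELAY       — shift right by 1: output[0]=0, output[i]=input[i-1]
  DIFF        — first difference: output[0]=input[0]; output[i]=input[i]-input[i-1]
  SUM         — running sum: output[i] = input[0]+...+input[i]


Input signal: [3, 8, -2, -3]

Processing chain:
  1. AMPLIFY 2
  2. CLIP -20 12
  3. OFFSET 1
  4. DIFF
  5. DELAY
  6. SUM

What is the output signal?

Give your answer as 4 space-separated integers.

Answer: 0 7 13 -3

Derivation:
Input: [3, 8, -2, -3]
Stage 1 (AMPLIFY 2): 3*2=6, 8*2=16, -2*2=-4, -3*2=-6 -> [6, 16, -4, -6]
Stage 2 (CLIP -20 12): clip(6,-20,12)=6, clip(16,-20,12)=12, clip(-4,-20,12)=-4, clip(-6,-20,12)=-6 -> [6, 12, -4, -6]
Stage 3 (OFFSET 1): 6+1=7, 12+1=13, -4+1=-3, -6+1=-5 -> [7, 13, -3, -5]
Stage 4 (DIFF): s[0]=7, 13-7=6, -3-13=-16, -5--3=-2 -> [7, 6, -16, -2]
Stage 5 (DELAY): [0, 7, 6, -16] = [0, 7, 6, -16] -> [0, 7, 6, -16]
Stage 6 (SUM): sum[0..0]=0, sum[0..1]=7, sum[0..2]=13, sum[0..3]=-3 -> [0, 7, 13, -3]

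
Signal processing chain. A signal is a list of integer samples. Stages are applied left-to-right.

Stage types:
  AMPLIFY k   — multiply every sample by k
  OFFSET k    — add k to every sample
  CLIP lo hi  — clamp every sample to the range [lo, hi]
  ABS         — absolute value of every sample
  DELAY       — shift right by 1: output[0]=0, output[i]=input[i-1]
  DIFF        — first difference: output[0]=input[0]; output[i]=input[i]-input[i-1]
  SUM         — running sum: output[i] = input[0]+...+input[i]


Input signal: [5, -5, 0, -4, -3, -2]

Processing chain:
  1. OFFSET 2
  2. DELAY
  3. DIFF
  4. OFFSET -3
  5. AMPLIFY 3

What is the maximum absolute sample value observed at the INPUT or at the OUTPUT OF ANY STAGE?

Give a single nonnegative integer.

Input: [5, -5, 0, -4, -3, -2] (max |s|=5)
Stage 1 (OFFSET 2): 5+2=7, -5+2=-3, 0+2=2, -4+2=-2, -3+2=-1, -2+2=0 -> [7, -3, 2, -2, -1, 0] (max |s|=7)
Stage 2 (DELAY): [0, 7, -3, 2, -2, -1] = [0, 7, -3, 2, -2, -1] -> [0, 7, -3, 2, -2, -1] (max |s|=7)
Stage 3 (DIFF): s[0]=0, 7-0=7, -3-7=-10, 2--3=5, -2-2=-4, -1--2=1 -> [0, 7, -10, 5, -4, 1] (max |s|=10)
Stage 4 (OFFSET -3): 0+-3=-3, 7+-3=4, -10+-3=-13, 5+-3=2, -4+-3=-7, 1+-3=-2 -> [-3, 4, -13, 2, -7, -2] (max |s|=13)
Stage 5 (AMPLIFY 3): -3*3=-9, 4*3=12, -13*3=-39, 2*3=6, -7*3=-21, -2*3=-6 -> [-9, 12, -39, 6, -21, -6] (max |s|=39)
Overall max amplitude: 39

Answer: 39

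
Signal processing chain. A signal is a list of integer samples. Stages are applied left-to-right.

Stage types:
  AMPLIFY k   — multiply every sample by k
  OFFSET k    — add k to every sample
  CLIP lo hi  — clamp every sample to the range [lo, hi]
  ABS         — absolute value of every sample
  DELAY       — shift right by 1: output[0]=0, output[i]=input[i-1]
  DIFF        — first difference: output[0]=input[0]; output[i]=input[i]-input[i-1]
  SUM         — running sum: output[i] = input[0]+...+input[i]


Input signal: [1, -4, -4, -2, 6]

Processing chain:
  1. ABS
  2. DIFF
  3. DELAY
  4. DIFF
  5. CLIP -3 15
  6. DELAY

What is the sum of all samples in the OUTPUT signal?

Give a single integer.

Input: [1, -4, -4, -2, 6]
Stage 1 (ABS): |1|=1, |-4|=4, |-4|=4, |-2|=2, |6|=6 -> [1, 4, 4, 2, 6]
Stage 2 (DIFF): s[0]=1, 4-1=3, 4-4=0, 2-4=-2, 6-2=4 -> [1, 3, 0, -2, 4]
Stage 3 (DELAY): [0, 1, 3, 0, -2] = [0, 1, 3, 0, -2] -> [0, 1, 3, 0, -2]
Stage 4 (DIFF): s[0]=0, 1-0=1, 3-1=2, 0-3=-3, -2-0=-2 -> [0, 1, 2, -3, -2]
Stage 5 (CLIP -3 15): clip(0,-3,15)=0, clip(1,-3,15)=1, clip(2,-3,15)=2, clip(-3,-3,15)=-3, clip(-2,-3,15)=-2 -> [0, 1, 2, -3, -2]
Stage 6 (DELAY): [0, 0, 1, 2, -3] = [0, 0, 1, 2, -3] -> [0, 0, 1, 2, -3]
Output sum: 0

Answer: 0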